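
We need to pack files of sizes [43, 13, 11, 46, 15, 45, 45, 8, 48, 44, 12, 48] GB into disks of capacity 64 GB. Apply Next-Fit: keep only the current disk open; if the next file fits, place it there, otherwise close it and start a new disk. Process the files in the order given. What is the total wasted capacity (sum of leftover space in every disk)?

70

disk 1: place 43 GB, 21 GB left
disk 1: place 13 GB, 8 GB left
disk 2: place 11 GB, 53 GB left
disk 2: place 46 GB, 7 GB left
disk 3: place 15 GB, 49 GB left
disk 3: place 45 GB, 4 GB left
disk 4: place 45 GB, 19 GB left
disk 4: place 8 GB, 11 GB left
disk 5: place 48 GB, 16 GB left
disk 6: place 44 GB, 20 GB left
disk 6: place 12 GB, 8 GB left
disk 7: place 48 GB, 16 GB left
7 disks × 64 GB = 448 GB; used 378 GB; unused 70 GB.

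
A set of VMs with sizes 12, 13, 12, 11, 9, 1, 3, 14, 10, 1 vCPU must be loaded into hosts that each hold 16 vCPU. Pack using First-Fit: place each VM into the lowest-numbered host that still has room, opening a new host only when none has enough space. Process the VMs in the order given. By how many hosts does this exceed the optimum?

First-Fit: [12,1,3] [13,1] [12] [11] [9] [14] [10] → 7 hosts.
7 VMs exceed 8 vCPU (half the capacity), and no two of those can share a host, so at least 7 hosts are needed.
So 7 is already optimal.

0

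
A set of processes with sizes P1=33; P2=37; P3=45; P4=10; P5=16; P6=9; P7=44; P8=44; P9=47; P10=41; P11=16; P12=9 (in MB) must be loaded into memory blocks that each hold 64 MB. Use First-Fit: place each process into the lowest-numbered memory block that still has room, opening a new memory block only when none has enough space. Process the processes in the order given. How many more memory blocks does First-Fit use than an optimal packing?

First-Fit: [33,10,16] [37,9,16] [45,9] [44] [44] [47] [41] → 7 memory blocks.
7 processes exceed 32 MB (half the capacity), and no two of those can share a memory block, so at least 7 memory blocks are needed.
So 7 is already optimal.

0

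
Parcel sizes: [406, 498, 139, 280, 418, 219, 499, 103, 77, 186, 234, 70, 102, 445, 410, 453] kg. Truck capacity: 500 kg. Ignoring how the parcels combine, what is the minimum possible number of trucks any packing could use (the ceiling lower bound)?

10 trucks

Total size = 406 + 498 + 139 + 280 + 418 + 219 + 499 + 103 + 77 + 186 + 234 + 70 + 102 + 445 + 410 + 453 = 4539 kg.
⌈4539 / 500⌉ = 10.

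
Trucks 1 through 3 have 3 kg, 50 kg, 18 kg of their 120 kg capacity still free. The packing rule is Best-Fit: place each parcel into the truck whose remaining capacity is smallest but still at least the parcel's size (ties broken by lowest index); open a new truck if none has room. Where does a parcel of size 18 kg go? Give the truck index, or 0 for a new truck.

3

Trucks with room: truck 2 (50 kg), truck 3 (18 kg).
Tightest fit is truck 3 with 18 kg free.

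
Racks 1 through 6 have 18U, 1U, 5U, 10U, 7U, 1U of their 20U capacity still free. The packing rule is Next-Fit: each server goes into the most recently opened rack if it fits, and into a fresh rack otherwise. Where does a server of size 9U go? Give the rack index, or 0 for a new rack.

Next-Fit only looks at rack 6, which has 1U free.
9U does not fit, so a new rack is opened.

0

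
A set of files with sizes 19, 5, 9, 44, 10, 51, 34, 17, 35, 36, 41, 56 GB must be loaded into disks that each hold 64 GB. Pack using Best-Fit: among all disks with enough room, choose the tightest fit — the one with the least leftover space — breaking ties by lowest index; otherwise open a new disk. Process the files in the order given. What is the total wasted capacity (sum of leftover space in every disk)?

155

disk 1: place 19 GB, 45 GB left
disk 1: place 5 GB, 40 GB left
disk 1: place 9 GB, 31 GB left
disk 2: place 44 GB, 20 GB left
disk 2: place 10 GB, 10 GB left
disk 3: place 51 GB, 13 GB left
disk 4: place 34 GB, 30 GB left
disk 4: place 17 GB, 13 GB left
disk 5: place 35 GB, 29 GB left
disk 6: place 36 GB, 28 GB left
disk 7: place 41 GB, 23 GB left
disk 8: place 56 GB, 8 GB left
8 disks × 64 GB = 512 GB; used 357 GB; unused 155 GB.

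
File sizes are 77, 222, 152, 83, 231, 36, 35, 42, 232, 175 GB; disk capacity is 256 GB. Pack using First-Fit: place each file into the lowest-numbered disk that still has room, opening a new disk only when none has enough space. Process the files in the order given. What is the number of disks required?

6 disks

77 GB → disk 1 (remaining 179 GB)
222 GB → disk 2 (remaining 34 GB)
152 GB → disk 1 (remaining 27 GB)
83 GB → disk 3 (remaining 173 GB)
231 GB → disk 4 (remaining 25 GB)
36 GB → disk 3 (remaining 137 GB)
35 GB → disk 3 (remaining 102 GB)
42 GB → disk 3 (remaining 60 GB)
232 GB → disk 5 (remaining 24 GB)
175 GB → disk 6 (remaining 81 GB)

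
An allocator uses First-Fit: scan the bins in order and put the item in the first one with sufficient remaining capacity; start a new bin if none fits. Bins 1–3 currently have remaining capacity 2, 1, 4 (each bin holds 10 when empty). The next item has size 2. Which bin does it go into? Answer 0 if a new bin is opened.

Bins with room: bin 1 (2), bin 3 (4).
The first with room is bin 1.

1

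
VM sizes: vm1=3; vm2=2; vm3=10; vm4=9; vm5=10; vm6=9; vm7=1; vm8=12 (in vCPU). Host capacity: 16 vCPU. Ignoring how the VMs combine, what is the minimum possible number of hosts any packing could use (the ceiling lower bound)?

Total size = 3 + 2 + 10 + 9 + 10 + 9 + 1 + 12 = 56 vCPU.
⌈56 / 16⌉ = 4.

4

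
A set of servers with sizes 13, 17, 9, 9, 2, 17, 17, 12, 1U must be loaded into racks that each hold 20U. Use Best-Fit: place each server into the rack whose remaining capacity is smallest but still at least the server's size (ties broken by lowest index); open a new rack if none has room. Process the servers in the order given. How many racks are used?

13U → rack 1 (remaining 7U)
17U → rack 2 (remaining 3U)
9U → rack 3 (remaining 11U)
9U → rack 3 (remaining 2U)
2U → rack 3 (remaining 0U)
17U → rack 4 (remaining 3U)
17U → rack 5 (remaining 3U)
12U → rack 6 (remaining 8U)
1U → rack 2 (remaining 2U)
Final racks: [13] [17,1] [9,9,2] [17] [17] [12].

6 racks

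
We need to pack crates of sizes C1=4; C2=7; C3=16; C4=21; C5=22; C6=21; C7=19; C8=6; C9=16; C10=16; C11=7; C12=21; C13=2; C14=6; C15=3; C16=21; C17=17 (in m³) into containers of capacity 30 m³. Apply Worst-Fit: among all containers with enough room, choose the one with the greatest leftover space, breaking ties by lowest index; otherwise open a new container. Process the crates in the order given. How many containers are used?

C1 (4 m³) → container 1 (remaining 26 m³)
C2 (7 m³) → container 1 (remaining 19 m³)
C3 (16 m³) → container 1 (remaining 3 m³)
C4 (21 m³) → container 2 (remaining 9 m³)
C5 (22 m³) → container 3 (remaining 8 m³)
C6 (21 m³) → container 4 (remaining 9 m³)
C7 (19 m³) → container 5 (remaining 11 m³)
C8 (6 m³) → container 5 (remaining 5 m³)
C9 (16 m³) → container 6 (remaining 14 m³)
C10 (16 m³) → container 7 (remaining 14 m³)
C11 (7 m³) → container 6 (remaining 7 m³)
C12 (21 m³) → container 8 (remaining 9 m³)
C13 (2 m³) → container 7 (remaining 12 m³)
C14 (6 m³) → container 7 (remaining 6 m³)
C15 (3 m³) → container 2 (remaining 6 m³)
C16 (21 m³) → container 9 (remaining 9 m³)
C17 (17 m³) → container 10 (remaining 13 m³)
Final containers: [4,7,16] [21,3] [22] [21] [19,6] [16,7] [16,2,6] [21] [21] [17].

10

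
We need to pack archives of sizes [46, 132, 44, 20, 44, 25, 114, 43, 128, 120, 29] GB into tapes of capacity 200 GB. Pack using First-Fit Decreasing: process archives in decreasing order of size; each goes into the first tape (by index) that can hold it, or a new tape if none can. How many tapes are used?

Sorted descending: 132, 128, 120, 114, 46, 44, 44, 43, 29, 25, 20.
Put 132 GB in tape 1; 68 GB remain.
Put 128 GB in tape 2; 72 GB remain.
Put 120 GB in tape 3; 80 GB remain.
Put 114 GB in tape 4; 86 GB remain.
Put 46 GB in tape 1; 22 GB remain.
Put 44 GB in tape 2; 28 GB remain.
Put 44 GB in tape 3; 36 GB remain.
Put 43 GB in tape 4; 43 GB remain.
Put 29 GB in tape 3; 7 GB remain.
Put 25 GB in tape 2; 3 GB remain.
Put 20 GB in tape 1; 2 GB remain.
Final tapes: [132,46,20] [128,44,25] [120,44,29] [114,43].

4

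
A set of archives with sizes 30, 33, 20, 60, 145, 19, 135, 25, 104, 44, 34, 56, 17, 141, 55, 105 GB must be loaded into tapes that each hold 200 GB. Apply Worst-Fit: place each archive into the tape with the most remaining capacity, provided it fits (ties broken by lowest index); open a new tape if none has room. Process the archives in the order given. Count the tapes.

30 GB → tape 1 (remaining 170 GB)
33 GB → tape 1 (remaining 137 GB)
20 GB → tape 1 (remaining 117 GB)
60 GB → tape 1 (remaining 57 GB)
145 GB → tape 2 (remaining 55 GB)
19 GB → tape 1 (remaining 38 GB)
135 GB → tape 3 (remaining 65 GB)
25 GB → tape 3 (remaining 40 GB)
104 GB → tape 4 (remaining 96 GB)
44 GB → tape 4 (remaining 52 GB)
34 GB → tape 2 (remaining 21 GB)
56 GB → tape 5 (remaining 144 GB)
17 GB → tape 5 (remaining 127 GB)
141 GB → tape 6 (remaining 59 GB)
55 GB → tape 5 (remaining 72 GB)
105 GB → tape 7 (remaining 95 GB)
Final tapes: [30,33,20,60,19] [145,34] [135,25] [104,44] [56,17,55] [141] [105].

7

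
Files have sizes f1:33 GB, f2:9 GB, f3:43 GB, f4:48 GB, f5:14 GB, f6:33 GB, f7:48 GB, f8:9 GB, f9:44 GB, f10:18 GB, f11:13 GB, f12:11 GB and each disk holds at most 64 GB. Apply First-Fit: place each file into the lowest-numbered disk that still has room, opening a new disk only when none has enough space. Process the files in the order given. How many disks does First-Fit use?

disk 1: place f1 (33 GB), 31 GB left
disk 1: place f2 (9 GB), 22 GB left
disk 2: place f3 (43 GB), 21 GB left
disk 3: place f4 (48 GB), 16 GB left
disk 1: place f5 (14 GB), 8 GB left
disk 4: place f6 (33 GB), 31 GB left
disk 5: place f7 (48 GB), 16 GB left
disk 2: place f8 (9 GB), 12 GB left
disk 6: place f9 (44 GB), 20 GB left
disk 4: place f10 (18 GB), 13 GB left
disk 3: place f11 (13 GB), 3 GB left
disk 2: place f12 (11 GB), 1 GB left

6 disks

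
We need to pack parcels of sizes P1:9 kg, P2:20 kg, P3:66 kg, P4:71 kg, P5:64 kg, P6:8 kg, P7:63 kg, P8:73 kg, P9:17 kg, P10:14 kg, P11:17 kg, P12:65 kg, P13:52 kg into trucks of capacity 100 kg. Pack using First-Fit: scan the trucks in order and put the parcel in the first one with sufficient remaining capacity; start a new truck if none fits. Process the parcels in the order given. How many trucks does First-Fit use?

Put P1 (9 kg) in truck 1; 91 kg remain.
Put P2 (20 kg) in truck 1; 71 kg remain.
Put P3 (66 kg) in truck 1; 5 kg remain.
Put P4 (71 kg) in truck 2; 29 kg remain.
Put P5 (64 kg) in truck 3; 36 kg remain.
Put P6 (8 kg) in truck 2; 21 kg remain.
Put P7 (63 kg) in truck 4; 37 kg remain.
Put P8 (73 kg) in truck 5; 27 kg remain.
Put P9 (17 kg) in truck 2; 4 kg remain.
Put P10 (14 kg) in truck 3; 22 kg remain.
Put P11 (17 kg) in truck 3; 5 kg remain.
Put P12 (65 kg) in truck 6; 35 kg remain.
Put P13 (52 kg) in truck 7; 48 kg remain.

7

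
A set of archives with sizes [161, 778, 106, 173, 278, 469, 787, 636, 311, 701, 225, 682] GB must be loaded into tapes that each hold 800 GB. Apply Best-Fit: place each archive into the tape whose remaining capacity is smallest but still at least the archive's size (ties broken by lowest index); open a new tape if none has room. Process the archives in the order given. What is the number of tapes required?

161 GB → tape 1 (remaining 639 GB)
778 GB → tape 2 (remaining 22 GB)
106 GB → tape 1 (remaining 533 GB)
173 GB → tape 1 (remaining 360 GB)
278 GB → tape 1 (remaining 82 GB)
469 GB → tape 3 (remaining 331 GB)
787 GB → tape 4 (remaining 13 GB)
636 GB → tape 5 (remaining 164 GB)
311 GB → tape 3 (remaining 20 GB)
701 GB → tape 6 (remaining 99 GB)
225 GB → tape 7 (remaining 575 GB)
682 GB → tape 8 (remaining 118 GB)
Final tapes: [161,106,173,278] [778] [469,311] [787] [636] [701] [225] [682].

8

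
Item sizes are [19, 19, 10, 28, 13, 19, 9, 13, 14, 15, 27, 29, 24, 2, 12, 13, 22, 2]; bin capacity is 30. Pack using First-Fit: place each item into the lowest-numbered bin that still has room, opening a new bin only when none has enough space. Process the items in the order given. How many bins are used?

11

Put 19 in bin 1; 11 remain.
Put 19 in bin 2; 11 remain.
Put 10 in bin 1; 1 remain.
Put 28 in bin 3; 2 remain.
Put 13 in bin 4; 17 remain.
Put 19 in bin 5; 11 remain.
Put 9 in bin 2; 2 remain.
Put 13 in bin 4; 4 remain.
Put 14 in bin 6; 16 remain.
Put 15 in bin 6; 1 remain.
Put 27 in bin 7; 3 remain.
Put 29 in bin 8; 1 remain.
Put 24 in bin 9; 6 remain.
Put 2 in bin 2; 0 remain.
Put 12 in bin 10; 18 remain.
Put 13 in bin 10; 5 remain.
Put 22 in bin 11; 8 remain.
Put 2 in bin 3; 0 remain.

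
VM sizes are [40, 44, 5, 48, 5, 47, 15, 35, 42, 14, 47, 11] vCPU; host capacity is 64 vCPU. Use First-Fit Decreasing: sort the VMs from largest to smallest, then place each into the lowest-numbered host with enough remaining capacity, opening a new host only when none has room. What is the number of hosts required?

7 hosts

Sorted descending: 48, 47, 47, 44, 42, 40, 35, 15, 14, 11, 5, 5.
48 vCPU → host 1 (remaining 16 vCPU)
47 vCPU → host 2 (remaining 17 vCPU)
47 vCPU → host 3 (remaining 17 vCPU)
44 vCPU → host 4 (remaining 20 vCPU)
42 vCPU → host 5 (remaining 22 vCPU)
40 vCPU → host 6 (remaining 24 vCPU)
35 vCPU → host 7 (remaining 29 vCPU)
15 vCPU → host 1 (remaining 1 vCPU)
14 vCPU → host 2 (remaining 3 vCPU)
11 vCPU → host 3 (remaining 6 vCPU)
5 vCPU → host 3 (remaining 1 vCPU)
5 vCPU → host 4 (remaining 15 vCPU)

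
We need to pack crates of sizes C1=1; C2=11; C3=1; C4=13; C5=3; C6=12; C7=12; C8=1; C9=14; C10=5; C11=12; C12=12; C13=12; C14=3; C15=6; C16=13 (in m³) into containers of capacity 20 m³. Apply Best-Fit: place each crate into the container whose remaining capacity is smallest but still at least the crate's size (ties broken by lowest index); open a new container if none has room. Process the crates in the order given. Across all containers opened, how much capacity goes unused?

Put C1 (1 m³) in container 1; 19 m³ remain.
Put C2 (11 m³) in container 1; 8 m³ remain.
Put C3 (1 m³) in container 1; 7 m³ remain.
Put C4 (13 m³) in container 2; 7 m³ remain.
Put C5 (3 m³) in container 1; 4 m³ remain.
Put C6 (12 m³) in container 3; 8 m³ remain.
Put C7 (12 m³) in container 4; 8 m³ remain.
Put C8 (1 m³) in container 1; 3 m³ remain.
Put C9 (14 m³) in container 5; 6 m³ remain.
Put C10 (5 m³) in container 5; 1 m³ remain.
Put C11 (12 m³) in container 6; 8 m³ remain.
Put C12 (12 m³) in container 7; 8 m³ remain.
Put C13 (12 m³) in container 8; 8 m³ remain.
Put C14 (3 m³) in container 1; 0 m³ remain.
Put C15 (6 m³) in container 2; 1 m³ remain.
Put C16 (13 m³) in container 9; 7 m³ remain.
9 containers × 20 m³ = 180 m³; used 131 m³; unused 49 m³.

49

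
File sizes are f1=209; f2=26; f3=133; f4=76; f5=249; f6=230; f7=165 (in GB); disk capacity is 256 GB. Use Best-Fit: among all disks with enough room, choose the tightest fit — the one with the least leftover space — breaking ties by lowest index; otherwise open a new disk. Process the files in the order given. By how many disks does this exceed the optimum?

0

Best-Fit: [209,26] [133,76] [249] [230] [165] → 5 disks.
Total size 1088 GB; any packing needs at least ⌈1088/256⌉ = 5 disks.
So 5 is already optimal.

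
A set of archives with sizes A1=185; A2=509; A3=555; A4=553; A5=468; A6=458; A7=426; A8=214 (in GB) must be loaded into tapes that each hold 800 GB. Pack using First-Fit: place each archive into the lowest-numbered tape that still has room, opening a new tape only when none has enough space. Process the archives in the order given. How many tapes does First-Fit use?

6 tapes

Put A1 (185 GB) in tape 1; 615 GB remain.
Put A2 (509 GB) in tape 1; 106 GB remain.
Put A3 (555 GB) in tape 2; 245 GB remain.
Put A4 (553 GB) in tape 3; 247 GB remain.
Put A5 (468 GB) in tape 4; 332 GB remain.
Put A6 (458 GB) in tape 5; 342 GB remain.
Put A7 (426 GB) in tape 6; 374 GB remain.
Put A8 (214 GB) in tape 2; 31 GB remain.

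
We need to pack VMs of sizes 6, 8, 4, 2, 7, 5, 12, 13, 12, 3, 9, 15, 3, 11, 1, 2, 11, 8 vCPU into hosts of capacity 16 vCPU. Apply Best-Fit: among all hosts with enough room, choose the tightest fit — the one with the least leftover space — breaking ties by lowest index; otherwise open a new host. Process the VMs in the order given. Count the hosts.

host 1: place 6 vCPU, 10 vCPU left
host 1: place 8 vCPU, 2 vCPU left
host 2: place 4 vCPU, 12 vCPU left
host 1: place 2 vCPU, 0 vCPU left
host 2: place 7 vCPU, 5 vCPU left
host 2: place 5 vCPU, 0 vCPU left
host 3: place 12 vCPU, 4 vCPU left
host 4: place 13 vCPU, 3 vCPU left
host 5: place 12 vCPU, 4 vCPU left
host 4: place 3 vCPU, 0 vCPU left
host 6: place 9 vCPU, 7 vCPU left
host 7: place 15 vCPU, 1 vCPU left
host 3: place 3 vCPU, 1 vCPU left
host 8: place 11 vCPU, 5 vCPU left
host 3: place 1 vCPU, 0 vCPU left
host 5: place 2 vCPU, 2 vCPU left
host 9: place 11 vCPU, 5 vCPU left
host 10: place 8 vCPU, 8 vCPU left
Final hosts: [6,8,2] [4,7,5] [12,3,1] [13,3] [12,2] [9] [15] [11] [11] [8].

10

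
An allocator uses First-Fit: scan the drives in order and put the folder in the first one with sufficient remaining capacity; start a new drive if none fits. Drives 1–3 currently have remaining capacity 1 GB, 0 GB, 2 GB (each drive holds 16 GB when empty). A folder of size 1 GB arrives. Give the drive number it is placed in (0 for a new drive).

Drives with room: drive 1 (1 GB), drive 3 (2 GB).
The first with room is drive 1.

1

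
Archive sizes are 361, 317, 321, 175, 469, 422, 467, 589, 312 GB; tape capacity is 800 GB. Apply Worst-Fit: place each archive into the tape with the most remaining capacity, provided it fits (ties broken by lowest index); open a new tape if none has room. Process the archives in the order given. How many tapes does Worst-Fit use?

tape 1: place 361 GB, 439 GB left
tape 1: place 317 GB, 122 GB left
tape 2: place 321 GB, 479 GB left
tape 2: place 175 GB, 304 GB left
tape 3: place 469 GB, 331 GB left
tape 4: place 422 GB, 378 GB left
tape 5: place 467 GB, 333 GB left
tape 6: place 589 GB, 211 GB left
tape 4: place 312 GB, 66 GB left
Final tapes: [361,317] [321,175] [469] [422,312] [467] [589].

6 tapes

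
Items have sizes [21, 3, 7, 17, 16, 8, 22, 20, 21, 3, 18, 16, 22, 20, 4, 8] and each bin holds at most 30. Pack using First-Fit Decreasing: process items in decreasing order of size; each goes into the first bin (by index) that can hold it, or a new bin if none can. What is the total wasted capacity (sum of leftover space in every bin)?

74

Sorted descending: 22, 22, 21, 21, 20, 20, 18, 17, 16, 16, 8, 8, 7, 4, 3, 3.
22 → bin 1 (remaining 8)
22 → bin 2 (remaining 8)
21 → bin 3 (remaining 9)
21 → bin 4 (remaining 9)
20 → bin 5 (remaining 10)
20 → bin 6 (remaining 10)
18 → bin 7 (remaining 12)
17 → bin 8 (remaining 13)
16 → bin 9 (remaining 14)
16 → bin 10 (remaining 14)
8 → bin 1 (remaining 0)
8 → bin 2 (remaining 0)
7 → bin 3 (remaining 2)
4 → bin 4 (remaining 5)
3 → bin 4 (remaining 2)
3 → bin 5 (remaining 7)
10 bins × 30 = 300; used 226; unused 74.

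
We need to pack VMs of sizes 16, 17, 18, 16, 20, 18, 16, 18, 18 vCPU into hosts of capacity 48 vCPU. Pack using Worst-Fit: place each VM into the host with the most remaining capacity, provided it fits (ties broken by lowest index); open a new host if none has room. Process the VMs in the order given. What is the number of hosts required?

16 vCPU → host 1 (remaining 32 vCPU)
17 vCPU → host 1 (remaining 15 vCPU)
18 vCPU → host 2 (remaining 30 vCPU)
16 vCPU → host 2 (remaining 14 vCPU)
20 vCPU → host 3 (remaining 28 vCPU)
18 vCPU → host 3 (remaining 10 vCPU)
16 vCPU → host 4 (remaining 32 vCPU)
18 vCPU → host 4 (remaining 14 vCPU)
18 vCPU → host 5 (remaining 30 vCPU)

5 hosts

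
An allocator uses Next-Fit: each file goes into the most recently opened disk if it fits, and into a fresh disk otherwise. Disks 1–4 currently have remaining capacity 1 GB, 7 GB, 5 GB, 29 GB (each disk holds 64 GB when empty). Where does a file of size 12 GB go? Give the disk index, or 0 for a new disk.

Next-Fit only looks at disk 4, which has 29 GB free.
12 GB fits there.

4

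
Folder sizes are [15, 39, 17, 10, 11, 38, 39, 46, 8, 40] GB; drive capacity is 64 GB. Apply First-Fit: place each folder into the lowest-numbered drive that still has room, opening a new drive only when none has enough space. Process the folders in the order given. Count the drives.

6

Put 15 GB in drive 1; 49 GB remain.
Put 39 GB in drive 1; 10 GB remain.
Put 17 GB in drive 2; 47 GB remain.
Put 10 GB in drive 1; 0 GB remain.
Put 11 GB in drive 2; 36 GB remain.
Put 38 GB in drive 3; 26 GB remain.
Put 39 GB in drive 4; 25 GB remain.
Put 46 GB in drive 5; 18 GB remain.
Put 8 GB in drive 2; 28 GB remain.
Put 40 GB in drive 6; 24 GB remain.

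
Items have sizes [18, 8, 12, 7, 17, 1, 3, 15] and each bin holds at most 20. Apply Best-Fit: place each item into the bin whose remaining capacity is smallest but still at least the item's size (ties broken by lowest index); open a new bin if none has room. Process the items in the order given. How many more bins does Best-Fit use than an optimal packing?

Best-Fit: [18,1] [8,12] [7] [17,3] [15] → 5 bins.
Total size 81; any packing needs at least ⌈81/20⌉ = 5 bins.
So 5 is already optimal.

0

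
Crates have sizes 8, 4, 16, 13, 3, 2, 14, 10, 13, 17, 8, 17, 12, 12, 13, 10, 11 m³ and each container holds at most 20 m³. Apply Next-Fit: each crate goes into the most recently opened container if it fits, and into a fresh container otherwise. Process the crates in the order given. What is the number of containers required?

Put 8 m³ in container 1; 12 m³ remain.
Put 4 m³ in container 1; 8 m³ remain.
Put 16 m³ in container 2; 4 m³ remain.
Put 13 m³ in container 3; 7 m³ remain.
Put 3 m³ in container 3; 4 m³ remain.
Put 2 m³ in container 3; 2 m³ remain.
Put 14 m³ in container 4; 6 m³ remain.
Put 10 m³ in container 5; 10 m³ remain.
Put 13 m³ in container 6; 7 m³ remain.
Put 17 m³ in container 7; 3 m³ remain.
Put 8 m³ in container 8; 12 m³ remain.
Put 17 m³ in container 9; 3 m³ remain.
Put 12 m³ in container 10; 8 m³ remain.
Put 12 m³ in container 11; 8 m³ remain.
Put 13 m³ in container 12; 7 m³ remain.
Put 10 m³ in container 13; 10 m³ remain.
Put 11 m³ in container 14; 9 m³ remain.
Final containers: [8,4] [16] [13,3,2] [14] [10] [13] [17] [8] [17] [12] [12] [13] [10] [11].

14 containers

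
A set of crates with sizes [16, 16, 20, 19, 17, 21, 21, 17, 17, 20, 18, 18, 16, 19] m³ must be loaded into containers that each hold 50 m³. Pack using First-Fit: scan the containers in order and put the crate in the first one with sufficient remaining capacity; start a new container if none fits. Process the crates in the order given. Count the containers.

6

Put 16 m³ in container 1; 34 m³ remain.
Put 16 m³ in container 1; 18 m³ remain.
Put 20 m³ in container 2; 30 m³ remain.
Put 19 m³ in container 2; 11 m³ remain.
Put 17 m³ in container 1; 1 m³ remain.
Put 21 m³ in container 3; 29 m³ remain.
Put 21 m³ in container 3; 8 m³ remain.
Put 17 m³ in container 4; 33 m³ remain.
Put 17 m³ in container 4; 16 m³ remain.
Put 20 m³ in container 5; 30 m³ remain.
Put 18 m³ in container 5; 12 m³ remain.
Put 18 m³ in container 6; 32 m³ remain.
Put 16 m³ in container 4; 0 m³ remain.
Put 19 m³ in container 6; 13 m³ remain.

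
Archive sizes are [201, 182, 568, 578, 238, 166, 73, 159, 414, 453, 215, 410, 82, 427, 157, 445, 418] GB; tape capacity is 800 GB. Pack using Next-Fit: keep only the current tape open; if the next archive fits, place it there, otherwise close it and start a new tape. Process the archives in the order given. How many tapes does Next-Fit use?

10

201 GB → tape 1 (remaining 599 GB)
182 GB → tape 1 (remaining 417 GB)
568 GB → tape 2 (remaining 232 GB)
578 GB → tape 3 (remaining 222 GB)
238 GB → tape 4 (remaining 562 GB)
166 GB → tape 4 (remaining 396 GB)
73 GB → tape 4 (remaining 323 GB)
159 GB → tape 4 (remaining 164 GB)
414 GB → tape 5 (remaining 386 GB)
453 GB → tape 6 (remaining 347 GB)
215 GB → tape 6 (remaining 132 GB)
410 GB → tape 7 (remaining 390 GB)
82 GB → tape 7 (remaining 308 GB)
427 GB → tape 8 (remaining 373 GB)
157 GB → tape 8 (remaining 216 GB)
445 GB → tape 9 (remaining 355 GB)
418 GB → tape 10 (remaining 382 GB)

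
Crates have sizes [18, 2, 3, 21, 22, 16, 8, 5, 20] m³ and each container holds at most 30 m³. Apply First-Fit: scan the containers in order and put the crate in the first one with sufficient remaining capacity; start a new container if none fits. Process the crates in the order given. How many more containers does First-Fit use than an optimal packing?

0

First-Fit: [18,2,3,5] [21,8] [22] [16] [20] → 5 containers.
5 crates exceed 15 m³ (half the capacity), and no two of those can share a container, so at least 5 containers are needed.
So 5 is already optimal.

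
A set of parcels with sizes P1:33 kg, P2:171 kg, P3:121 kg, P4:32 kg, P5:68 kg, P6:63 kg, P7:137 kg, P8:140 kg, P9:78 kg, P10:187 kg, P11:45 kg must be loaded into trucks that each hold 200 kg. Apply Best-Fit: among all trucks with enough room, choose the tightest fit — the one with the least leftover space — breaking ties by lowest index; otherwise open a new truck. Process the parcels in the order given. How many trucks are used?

7

P1 (33 kg) → truck 1 (remaining 167 kg)
P2 (171 kg) → truck 2 (remaining 29 kg)
P3 (121 kg) → truck 1 (remaining 46 kg)
P4 (32 kg) → truck 1 (remaining 14 kg)
P5 (68 kg) → truck 3 (remaining 132 kg)
P6 (63 kg) → truck 3 (remaining 69 kg)
P7 (137 kg) → truck 4 (remaining 63 kg)
P8 (140 kg) → truck 5 (remaining 60 kg)
P9 (78 kg) → truck 6 (remaining 122 kg)
P10 (187 kg) → truck 7 (remaining 13 kg)
P11 (45 kg) → truck 5 (remaining 15 kg)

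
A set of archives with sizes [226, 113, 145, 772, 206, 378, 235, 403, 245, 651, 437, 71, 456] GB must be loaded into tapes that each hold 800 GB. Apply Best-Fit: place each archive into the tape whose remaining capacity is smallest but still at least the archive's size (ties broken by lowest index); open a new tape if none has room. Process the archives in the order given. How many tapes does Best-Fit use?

7

Put 226 GB in tape 1; 574 GB remain.
Put 113 GB in tape 1; 461 GB remain.
Put 145 GB in tape 1; 316 GB remain.
Put 772 GB in tape 2; 28 GB remain.
Put 206 GB in tape 1; 110 GB remain.
Put 378 GB in tape 3; 422 GB remain.
Put 235 GB in tape 3; 187 GB remain.
Put 403 GB in tape 4; 397 GB remain.
Put 245 GB in tape 4; 152 GB remain.
Put 651 GB in tape 5; 149 GB remain.
Put 437 GB in tape 6; 363 GB remain.
Put 71 GB in tape 1; 39 GB remain.
Put 456 GB in tape 7; 344 GB remain.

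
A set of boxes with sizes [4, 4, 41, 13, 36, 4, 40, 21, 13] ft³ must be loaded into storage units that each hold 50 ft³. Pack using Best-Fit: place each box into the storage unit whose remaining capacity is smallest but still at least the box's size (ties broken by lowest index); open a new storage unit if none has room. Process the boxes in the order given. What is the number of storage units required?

storage unit 1: place 4 ft³, 46 ft³ left
storage unit 1: place 4 ft³, 42 ft³ left
storage unit 1: place 41 ft³, 1 ft³ left
storage unit 2: place 13 ft³, 37 ft³ left
storage unit 2: place 36 ft³, 1 ft³ left
storage unit 3: place 4 ft³, 46 ft³ left
storage unit 3: place 40 ft³, 6 ft³ left
storage unit 4: place 21 ft³, 29 ft³ left
storage unit 4: place 13 ft³, 16 ft³ left

4 storage units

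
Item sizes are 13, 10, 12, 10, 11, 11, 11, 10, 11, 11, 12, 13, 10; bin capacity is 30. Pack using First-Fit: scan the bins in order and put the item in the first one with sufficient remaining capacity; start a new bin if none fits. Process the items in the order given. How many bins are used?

7 bins

bin 1: place 13, 17 left
bin 1: place 10, 7 left
bin 2: place 12, 18 left
bin 2: place 10, 8 left
bin 3: place 11, 19 left
bin 3: place 11, 8 left
bin 4: place 11, 19 left
bin 4: place 10, 9 left
bin 5: place 11, 19 left
bin 5: place 11, 8 left
bin 6: place 12, 18 left
bin 6: place 13, 5 left
bin 7: place 10, 20 left
Final bins: [13,10] [12,10] [11,11] [11,10] [11,11] [12,13] [10].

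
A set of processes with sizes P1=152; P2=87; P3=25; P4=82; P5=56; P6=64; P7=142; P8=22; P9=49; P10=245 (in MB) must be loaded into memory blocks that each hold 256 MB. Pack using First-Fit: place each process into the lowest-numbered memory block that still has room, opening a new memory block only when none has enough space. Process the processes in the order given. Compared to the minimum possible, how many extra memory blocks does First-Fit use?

First-Fit: [152,87] [25,82,56,64,22] [142,49] [245] → 4 memory blocks.
Total size 924 MB; any packing needs at least ⌈924/256⌉ = 4 memory blocks.
So 4 is already optimal.

0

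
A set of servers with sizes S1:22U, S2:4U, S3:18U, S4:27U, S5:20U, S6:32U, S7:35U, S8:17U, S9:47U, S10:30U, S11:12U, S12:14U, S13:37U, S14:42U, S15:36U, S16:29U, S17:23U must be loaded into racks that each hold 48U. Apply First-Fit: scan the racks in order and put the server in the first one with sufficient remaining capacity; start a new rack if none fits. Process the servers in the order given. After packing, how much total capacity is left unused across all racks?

83

S1 (22U) → rack 1 (remaining 26U)
S2 (4U) → rack 1 (remaining 22U)
S3 (18U) → rack 1 (remaining 4U)
S4 (27U) → rack 2 (remaining 21U)
S5 (20U) → rack 2 (remaining 1U)
S6 (32U) → rack 3 (remaining 16U)
S7 (35U) → rack 4 (remaining 13U)
S8 (17U) → rack 5 (remaining 31U)
S9 (47U) → rack 6 (remaining 1U)
S10 (30U) → rack 5 (remaining 1U)
S11 (12U) → rack 3 (remaining 4U)
S12 (14U) → rack 7 (remaining 34U)
S13 (37U) → rack 8 (remaining 11U)
S14 (42U) → rack 9 (remaining 6U)
S15 (36U) → rack 10 (remaining 12U)
S16 (29U) → rack 7 (remaining 5U)
S17 (23U) → rack 11 (remaining 25U)
11 racks × 48U = 528U; used 445U; unused 83U.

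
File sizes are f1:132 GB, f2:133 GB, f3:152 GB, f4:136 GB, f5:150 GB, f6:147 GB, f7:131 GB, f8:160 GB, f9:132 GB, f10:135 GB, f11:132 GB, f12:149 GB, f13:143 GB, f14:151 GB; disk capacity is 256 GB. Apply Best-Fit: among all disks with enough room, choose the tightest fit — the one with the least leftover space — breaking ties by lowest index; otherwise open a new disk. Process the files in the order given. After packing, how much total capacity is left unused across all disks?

f1 (132 GB) → disk 1 (remaining 124 GB)
f2 (133 GB) → disk 2 (remaining 123 GB)
f3 (152 GB) → disk 3 (remaining 104 GB)
f4 (136 GB) → disk 4 (remaining 120 GB)
f5 (150 GB) → disk 5 (remaining 106 GB)
f6 (147 GB) → disk 6 (remaining 109 GB)
f7 (131 GB) → disk 7 (remaining 125 GB)
f8 (160 GB) → disk 8 (remaining 96 GB)
f9 (132 GB) → disk 9 (remaining 124 GB)
f10 (135 GB) → disk 10 (remaining 121 GB)
f11 (132 GB) → disk 11 (remaining 124 GB)
f12 (149 GB) → disk 12 (remaining 107 GB)
f13 (143 GB) → disk 13 (remaining 113 GB)
f14 (151 GB) → disk 14 (remaining 105 GB)
14 disks × 256 GB = 3584 GB; used 1983 GB; unused 1601 GB.

1601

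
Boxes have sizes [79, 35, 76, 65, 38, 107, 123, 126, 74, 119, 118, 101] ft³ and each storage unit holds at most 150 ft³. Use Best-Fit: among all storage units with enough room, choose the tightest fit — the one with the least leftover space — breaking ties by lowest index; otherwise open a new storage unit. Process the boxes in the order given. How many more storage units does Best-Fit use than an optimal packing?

1

Best-Fit: [79,35] [76,65] [38,107] [123] [126] [74] [119] [118] [101] → 9 storage units.
Total size 1061 ft³; any packing needs at least ⌈1061/150⌉ = 8 storage units.
An optimal packing achieves that bound: [126] [123] [119] [118] [107,38] [101,35] [79,65] [76,74] → 8 storage units.
Excess: 9 − 8 = 1.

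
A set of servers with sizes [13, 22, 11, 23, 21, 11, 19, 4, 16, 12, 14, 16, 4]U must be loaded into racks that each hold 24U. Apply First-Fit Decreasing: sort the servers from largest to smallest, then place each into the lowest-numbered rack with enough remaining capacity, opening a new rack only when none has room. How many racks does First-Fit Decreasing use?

Sorted descending: 23, 22, 21, 19, 16, 16, 14, 13, 12, 11, 11, 4, 4.
rack 1: place 23U, 1U left
rack 2: place 22U, 2U left
rack 3: place 21U, 3U left
rack 4: place 19U, 5U left
rack 5: place 16U, 8U left
rack 6: place 16U, 8U left
rack 7: place 14U, 10U left
rack 8: place 13U, 11U left
rack 9: place 12U, 12U left
rack 8: place 11U, 0U left
rack 9: place 11U, 1U left
rack 4: place 4U, 1U left
rack 5: place 4U, 4U left

9 racks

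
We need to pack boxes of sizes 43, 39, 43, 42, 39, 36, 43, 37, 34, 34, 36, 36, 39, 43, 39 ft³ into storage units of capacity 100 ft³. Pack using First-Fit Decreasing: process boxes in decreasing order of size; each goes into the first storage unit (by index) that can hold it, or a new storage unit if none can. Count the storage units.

Sorted descending: 43, 43, 43, 43, 42, 39, 39, 39, 39, 37, 36, 36, 36, 34, 34.
43 ft³ → storage unit 1 (remaining 57 ft³)
43 ft³ → storage unit 1 (remaining 14 ft³)
43 ft³ → storage unit 2 (remaining 57 ft³)
43 ft³ → storage unit 2 (remaining 14 ft³)
42 ft³ → storage unit 3 (remaining 58 ft³)
39 ft³ → storage unit 3 (remaining 19 ft³)
39 ft³ → storage unit 4 (remaining 61 ft³)
39 ft³ → storage unit 4 (remaining 22 ft³)
39 ft³ → storage unit 5 (remaining 61 ft³)
37 ft³ → storage unit 5 (remaining 24 ft³)
36 ft³ → storage unit 6 (remaining 64 ft³)
36 ft³ → storage unit 6 (remaining 28 ft³)
36 ft³ → storage unit 7 (remaining 64 ft³)
34 ft³ → storage unit 7 (remaining 30 ft³)
34 ft³ → storage unit 8 (remaining 66 ft³)
Final storage units: [43,43] [43,43] [42,39] [39,39] [39,37] [36,36] [36,34] [34].

8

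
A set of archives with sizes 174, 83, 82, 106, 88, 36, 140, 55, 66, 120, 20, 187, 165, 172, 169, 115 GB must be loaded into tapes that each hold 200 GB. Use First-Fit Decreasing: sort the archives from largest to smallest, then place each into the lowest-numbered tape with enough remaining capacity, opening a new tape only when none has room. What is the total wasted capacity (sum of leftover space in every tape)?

222

Sorted descending: 187, 174, 172, 169, 165, 140, 120, 115, 106, 88, 83, 82, 66, 55, 36, 20.
tape 1: place 187 GB, 13 GB left
tape 2: place 174 GB, 26 GB left
tape 3: place 172 GB, 28 GB left
tape 4: place 169 GB, 31 GB left
tape 5: place 165 GB, 35 GB left
tape 6: place 140 GB, 60 GB left
tape 7: place 120 GB, 80 GB left
tape 8: place 115 GB, 85 GB left
tape 9: place 106 GB, 94 GB left
tape 9: place 88 GB, 6 GB left
tape 8: place 83 GB, 2 GB left
tape 10: place 82 GB, 118 GB left
tape 7: place 66 GB, 14 GB left
tape 6: place 55 GB, 5 GB left
tape 10: place 36 GB, 82 GB left
tape 2: place 20 GB, 6 GB left
10 tapes × 200 GB = 2000 GB; used 1778 GB; unused 222 GB.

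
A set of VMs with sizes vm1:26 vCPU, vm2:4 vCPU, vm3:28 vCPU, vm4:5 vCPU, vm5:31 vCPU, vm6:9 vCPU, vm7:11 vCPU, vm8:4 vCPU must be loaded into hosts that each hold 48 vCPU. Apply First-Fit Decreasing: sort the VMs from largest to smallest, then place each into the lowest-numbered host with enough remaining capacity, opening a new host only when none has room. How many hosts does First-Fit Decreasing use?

3 hosts

Sorted descending: 31, 28, 26, 11, 9, 5, 4, 4.
host 1: place 31 vCPU, 17 vCPU left
host 2: place 28 vCPU, 20 vCPU left
host 3: place 26 vCPU, 22 vCPU left
host 1: place 11 vCPU, 6 vCPU left
host 2: place 9 vCPU, 11 vCPU left
host 1: place 5 vCPU, 1 vCPU left
host 2: place 4 vCPU, 7 vCPU left
host 2: place 4 vCPU, 3 vCPU left
Final hosts: [31,11,5] [28,9,4,4] [26].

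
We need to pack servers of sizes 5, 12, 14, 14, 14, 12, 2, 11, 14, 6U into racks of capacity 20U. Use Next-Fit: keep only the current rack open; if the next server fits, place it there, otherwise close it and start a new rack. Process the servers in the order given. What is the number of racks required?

7

5U → rack 1 (remaining 15U)
12U → rack 1 (remaining 3U)
14U → rack 2 (remaining 6U)
14U → rack 3 (remaining 6U)
14U → rack 4 (remaining 6U)
12U → rack 5 (remaining 8U)
2U → rack 5 (remaining 6U)
11U → rack 6 (remaining 9U)
14U → rack 7 (remaining 6U)
6U → rack 7 (remaining 0U)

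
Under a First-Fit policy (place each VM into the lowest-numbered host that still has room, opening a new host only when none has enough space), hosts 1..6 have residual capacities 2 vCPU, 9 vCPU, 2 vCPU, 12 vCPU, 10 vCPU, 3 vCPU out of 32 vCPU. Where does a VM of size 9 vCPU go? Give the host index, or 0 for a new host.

2

Hosts with room: host 2 (9 vCPU), host 4 (12 vCPU), host 5 (10 vCPU).
The first with room is host 2.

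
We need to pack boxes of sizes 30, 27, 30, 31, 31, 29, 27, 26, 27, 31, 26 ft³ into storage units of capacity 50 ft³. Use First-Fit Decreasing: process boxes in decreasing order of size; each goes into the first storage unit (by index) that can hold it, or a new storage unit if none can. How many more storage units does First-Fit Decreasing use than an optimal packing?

First-Fit Decreasing: [31] [31] [31] [30] [30] [29] [27] [27] [27] [26] [26] → 11 storage units.
11 boxes exceed 25 ft³ (half the capacity), and no two of those can share a storage unit, so at least 11 storage units are needed.
So 11 is already optimal.

0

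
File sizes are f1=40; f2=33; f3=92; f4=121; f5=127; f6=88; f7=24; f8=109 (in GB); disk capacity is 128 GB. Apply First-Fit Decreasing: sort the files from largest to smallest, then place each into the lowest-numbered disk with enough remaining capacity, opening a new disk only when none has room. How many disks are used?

Sorted descending: 127, 121, 109, 92, 88, 40, 33, 24.
127 GB → disk 1 (remaining 1 GB)
121 GB → disk 2 (remaining 7 GB)
109 GB → disk 3 (remaining 19 GB)
92 GB → disk 4 (remaining 36 GB)
88 GB → disk 5 (remaining 40 GB)
40 GB → disk 5 (remaining 0 GB)
33 GB → disk 4 (remaining 3 GB)
24 GB → disk 6 (remaining 104 GB)
Final disks: [127] [121] [109] [92,33] [88,40] [24].

6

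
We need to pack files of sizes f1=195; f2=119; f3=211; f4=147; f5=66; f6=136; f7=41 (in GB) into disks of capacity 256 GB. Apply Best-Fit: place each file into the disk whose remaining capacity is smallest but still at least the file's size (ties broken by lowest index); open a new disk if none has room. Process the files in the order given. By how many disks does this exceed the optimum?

0

Best-Fit: [195] [119,136] [211] [147,66,41] → 4 disks.
Total size 915 GB; any packing needs at least ⌈915/256⌉ = 4 disks.
So 4 is already optimal.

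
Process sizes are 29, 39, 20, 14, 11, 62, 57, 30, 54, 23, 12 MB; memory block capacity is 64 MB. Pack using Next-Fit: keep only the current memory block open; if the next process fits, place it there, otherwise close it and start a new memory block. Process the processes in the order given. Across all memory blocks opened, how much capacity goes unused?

161

memory block 1: place 29 MB, 35 MB left
memory block 2: place 39 MB, 25 MB left
memory block 2: place 20 MB, 5 MB left
memory block 3: place 14 MB, 50 MB left
memory block 3: place 11 MB, 39 MB left
memory block 4: place 62 MB, 2 MB left
memory block 5: place 57 MB, 7 MB left
memory block 6: place 30 MB, 34 MB left
memory block 7: place 54 MB, 10 MB left
memory block 8: place 23 MB, 41 MB left
memory block 8: place 12 MB, 29 MB left
8 memory blocks × 64 MB = 512 MB; used 351 MB; unused 161 MB.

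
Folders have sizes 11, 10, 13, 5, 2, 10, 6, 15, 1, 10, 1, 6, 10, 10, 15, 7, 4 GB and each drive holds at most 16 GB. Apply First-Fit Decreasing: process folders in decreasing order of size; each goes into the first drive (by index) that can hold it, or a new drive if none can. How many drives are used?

Sorted descending: 15, 15, 13, 11, 10, 10, 10, 10, 10, 7, 6, 6, 5, 4, 2, 1, 1.
drive 1: place 15 GB, 1 GB left
drive 2: place 15 GB, 1 GB left
drive 3: place 13 GB, 3 GB left
drive 4: place 11 GB, 5 GB left
drive 5: place 10 GB, 6 GB left
drive 6: place 10 GB, 6 GB left
drive 7: place 10 GB, 6 GB left
drive 8: place 10 GB, 6 GB left
drive 9: place 10 GB, 6 GB left
drive 10: place 7 GB, 9 GB left
drive 5: place 6 GB, 0 GB left
drive 6: place 6 GB, 0 GB left
drive 4: place 5 GB, 0 GB left
drive 7: place 4 GB, 2 GB left
drive 3: place 2 GB, 1 GB left
drive 1: place 1 GB, 0 GB left
drive 2: place 1 GB, 0 GB left
Final drives: [15,1] [15,1] [13,2] [11,5] [10,6] [10,6] [10,4] [10] [10] [7].

10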